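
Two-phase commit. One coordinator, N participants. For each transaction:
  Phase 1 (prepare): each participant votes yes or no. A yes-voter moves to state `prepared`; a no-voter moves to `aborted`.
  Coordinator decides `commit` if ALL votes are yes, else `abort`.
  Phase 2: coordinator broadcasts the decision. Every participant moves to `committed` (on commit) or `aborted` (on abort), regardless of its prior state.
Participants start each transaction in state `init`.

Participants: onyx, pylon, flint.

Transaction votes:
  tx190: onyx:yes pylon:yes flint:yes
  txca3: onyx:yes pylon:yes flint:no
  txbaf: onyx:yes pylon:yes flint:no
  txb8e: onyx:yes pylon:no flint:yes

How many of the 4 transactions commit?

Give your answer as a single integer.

tx190: all yes -> commit (commits=1)
txca3: no from flint -> abort (commits=1)
txbaf: no from flint -> abort (commits=1)
txb8e: no from pylon -> abort (commits=1)

Answer: 1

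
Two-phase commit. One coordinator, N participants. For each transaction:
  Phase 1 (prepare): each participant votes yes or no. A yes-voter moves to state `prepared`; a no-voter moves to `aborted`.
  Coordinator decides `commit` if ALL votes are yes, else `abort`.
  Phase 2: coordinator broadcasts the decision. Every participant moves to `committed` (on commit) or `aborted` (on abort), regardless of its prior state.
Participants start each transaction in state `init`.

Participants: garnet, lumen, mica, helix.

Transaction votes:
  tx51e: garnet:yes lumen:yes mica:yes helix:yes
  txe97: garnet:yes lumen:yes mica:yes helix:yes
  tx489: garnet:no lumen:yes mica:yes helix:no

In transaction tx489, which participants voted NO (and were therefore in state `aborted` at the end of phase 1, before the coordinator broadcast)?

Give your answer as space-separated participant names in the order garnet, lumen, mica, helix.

Answer: garnet helix

Derivation:
Txn tx489 phase 1: garnet no -> aborted; lumen yes -> prepared; mica yes -> prepared; helix no -> aborted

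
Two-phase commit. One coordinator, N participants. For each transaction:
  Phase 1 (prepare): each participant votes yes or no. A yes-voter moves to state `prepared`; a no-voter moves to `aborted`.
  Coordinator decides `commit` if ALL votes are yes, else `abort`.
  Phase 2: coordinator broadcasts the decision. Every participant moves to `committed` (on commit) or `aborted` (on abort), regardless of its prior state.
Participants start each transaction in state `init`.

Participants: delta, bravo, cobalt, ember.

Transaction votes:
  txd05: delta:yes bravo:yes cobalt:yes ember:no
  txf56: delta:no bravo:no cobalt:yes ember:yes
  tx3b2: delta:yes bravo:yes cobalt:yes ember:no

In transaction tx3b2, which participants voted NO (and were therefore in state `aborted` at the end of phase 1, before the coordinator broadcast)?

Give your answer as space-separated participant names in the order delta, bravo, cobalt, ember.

Txn tx3b2 phase 1: delta yes -> prepared; bravo yes -> prepared; cobalt yes -> prepared; ember no -> aborted

Answer: ember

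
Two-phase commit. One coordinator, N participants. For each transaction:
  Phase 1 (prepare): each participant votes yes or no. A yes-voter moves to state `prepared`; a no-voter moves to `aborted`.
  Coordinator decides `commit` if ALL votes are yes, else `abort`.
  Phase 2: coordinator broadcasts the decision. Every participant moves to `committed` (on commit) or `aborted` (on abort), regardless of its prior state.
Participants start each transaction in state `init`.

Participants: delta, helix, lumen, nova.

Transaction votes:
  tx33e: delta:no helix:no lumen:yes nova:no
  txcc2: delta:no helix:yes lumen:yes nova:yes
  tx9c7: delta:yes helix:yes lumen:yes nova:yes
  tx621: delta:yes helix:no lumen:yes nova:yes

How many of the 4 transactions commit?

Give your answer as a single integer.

Answer: 1

Derivation:
tx33e: no from delta, helix, nova -> abort (commits=0)
txcc2: no from delta -> abort (commits=0)
tx9c7: all yes -> commit (commits=1)
tx621: no from helix -> abort (commits=1)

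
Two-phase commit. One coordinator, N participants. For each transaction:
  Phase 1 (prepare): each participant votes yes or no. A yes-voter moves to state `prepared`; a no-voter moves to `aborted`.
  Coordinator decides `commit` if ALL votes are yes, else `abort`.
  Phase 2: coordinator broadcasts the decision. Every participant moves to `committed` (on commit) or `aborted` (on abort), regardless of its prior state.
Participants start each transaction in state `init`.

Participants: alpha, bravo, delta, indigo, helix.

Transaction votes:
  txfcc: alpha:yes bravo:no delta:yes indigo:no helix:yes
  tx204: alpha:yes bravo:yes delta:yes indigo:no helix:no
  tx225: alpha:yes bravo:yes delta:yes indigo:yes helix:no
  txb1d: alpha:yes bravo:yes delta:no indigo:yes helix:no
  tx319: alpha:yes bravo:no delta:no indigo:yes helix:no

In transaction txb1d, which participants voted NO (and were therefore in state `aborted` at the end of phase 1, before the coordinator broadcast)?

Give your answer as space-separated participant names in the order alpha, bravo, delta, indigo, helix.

Txn txb1d phase 1: alpha yes -> prepared; bravo yes -> prepared; delta no -> aborted; indigo yes -> prepared; helix no -> aborted

Answer: delta helix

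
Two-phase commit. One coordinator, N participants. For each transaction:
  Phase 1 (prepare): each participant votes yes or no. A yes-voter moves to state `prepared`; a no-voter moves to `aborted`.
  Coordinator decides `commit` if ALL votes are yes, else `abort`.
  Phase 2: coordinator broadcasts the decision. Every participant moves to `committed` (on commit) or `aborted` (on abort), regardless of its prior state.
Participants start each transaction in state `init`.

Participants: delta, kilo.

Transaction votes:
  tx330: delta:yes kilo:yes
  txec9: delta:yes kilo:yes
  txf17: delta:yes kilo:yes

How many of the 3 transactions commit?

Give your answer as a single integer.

tx330: all yes -> commit (commits=1)
txec9: all yes -> commit (commits=2)
txf17: all yes -> commit (commits=3)

Answer: 3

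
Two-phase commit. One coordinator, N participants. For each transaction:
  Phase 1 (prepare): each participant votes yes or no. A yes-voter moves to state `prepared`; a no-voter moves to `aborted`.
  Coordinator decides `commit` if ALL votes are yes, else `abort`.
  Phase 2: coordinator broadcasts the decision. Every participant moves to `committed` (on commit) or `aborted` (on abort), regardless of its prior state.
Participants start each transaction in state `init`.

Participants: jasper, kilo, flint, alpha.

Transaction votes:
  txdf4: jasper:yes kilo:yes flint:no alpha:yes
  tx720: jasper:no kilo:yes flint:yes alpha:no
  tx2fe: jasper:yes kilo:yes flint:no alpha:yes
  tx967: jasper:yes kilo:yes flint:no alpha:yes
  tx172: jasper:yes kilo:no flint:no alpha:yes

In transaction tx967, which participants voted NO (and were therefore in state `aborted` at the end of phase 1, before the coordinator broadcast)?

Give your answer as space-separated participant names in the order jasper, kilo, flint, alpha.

Txn tx967 phase 1: jasper yes -> prepared; kilo yes -> prepared; flint no -> aborted; alpha yes -> prepared

Answer: flint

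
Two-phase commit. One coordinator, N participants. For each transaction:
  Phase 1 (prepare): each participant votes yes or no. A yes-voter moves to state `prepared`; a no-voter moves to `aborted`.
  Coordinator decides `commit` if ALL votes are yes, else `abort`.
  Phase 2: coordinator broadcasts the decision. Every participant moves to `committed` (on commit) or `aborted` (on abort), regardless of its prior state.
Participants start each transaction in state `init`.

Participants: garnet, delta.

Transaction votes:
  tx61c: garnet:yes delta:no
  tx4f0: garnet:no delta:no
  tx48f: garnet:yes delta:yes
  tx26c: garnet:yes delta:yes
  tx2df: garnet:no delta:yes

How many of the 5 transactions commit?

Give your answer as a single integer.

tx61c: no from delta -> abort (commits=0)
tx4f0: no from garnet, delta -> abort (commits=0)
tx48f: all yes -> commit (commits=1)
tx26c: all yes -> commit (commits=2)
tx2df: no from garnet -> abort (commits=2)

Answer: 2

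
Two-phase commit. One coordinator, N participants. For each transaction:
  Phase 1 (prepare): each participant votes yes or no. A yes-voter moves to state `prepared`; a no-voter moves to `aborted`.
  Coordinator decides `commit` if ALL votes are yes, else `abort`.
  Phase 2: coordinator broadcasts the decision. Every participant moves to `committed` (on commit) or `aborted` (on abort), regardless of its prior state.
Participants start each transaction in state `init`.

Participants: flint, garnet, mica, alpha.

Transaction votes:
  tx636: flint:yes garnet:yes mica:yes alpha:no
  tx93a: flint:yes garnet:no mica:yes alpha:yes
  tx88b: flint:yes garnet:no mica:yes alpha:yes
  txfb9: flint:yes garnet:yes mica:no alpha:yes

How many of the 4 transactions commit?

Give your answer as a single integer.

Answer: 0

Derivation:
tx636: no from alpha -> abort (commits=0)
tx93a: no from garnet -> abort (commits=0)
tx88b: no from garnet -> abort (commits=0)
txfb9: no from mica -> abort (commits=0)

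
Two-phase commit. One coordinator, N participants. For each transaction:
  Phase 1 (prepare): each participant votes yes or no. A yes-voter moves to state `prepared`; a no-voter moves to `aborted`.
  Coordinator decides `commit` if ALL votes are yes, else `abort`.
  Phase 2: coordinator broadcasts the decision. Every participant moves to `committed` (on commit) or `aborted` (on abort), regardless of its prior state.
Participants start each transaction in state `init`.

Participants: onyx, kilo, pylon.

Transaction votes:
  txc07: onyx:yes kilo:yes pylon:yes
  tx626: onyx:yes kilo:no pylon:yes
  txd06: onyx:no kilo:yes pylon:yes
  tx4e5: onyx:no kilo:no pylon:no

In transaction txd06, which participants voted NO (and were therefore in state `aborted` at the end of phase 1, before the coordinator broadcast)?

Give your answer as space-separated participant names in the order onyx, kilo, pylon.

Txn txd06 phase 1: onyx no -> aborted; kilo yes -> prepared; pylon yes -> prepared

Answer: onyx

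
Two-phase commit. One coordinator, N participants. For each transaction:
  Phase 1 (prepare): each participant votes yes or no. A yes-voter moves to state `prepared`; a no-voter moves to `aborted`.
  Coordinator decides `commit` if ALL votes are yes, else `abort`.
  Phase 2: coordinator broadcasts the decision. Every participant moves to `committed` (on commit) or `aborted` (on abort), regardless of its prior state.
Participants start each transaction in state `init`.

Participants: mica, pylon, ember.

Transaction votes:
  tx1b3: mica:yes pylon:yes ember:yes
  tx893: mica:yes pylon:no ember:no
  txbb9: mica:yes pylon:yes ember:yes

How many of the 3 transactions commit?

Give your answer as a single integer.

Answer: 2

Derivation:
tx1b3: all yes -> commit (commits=1)
tx893: no from pylon, ember -> abort (commits=1)
txbb9: all yes -> commit (commits=2)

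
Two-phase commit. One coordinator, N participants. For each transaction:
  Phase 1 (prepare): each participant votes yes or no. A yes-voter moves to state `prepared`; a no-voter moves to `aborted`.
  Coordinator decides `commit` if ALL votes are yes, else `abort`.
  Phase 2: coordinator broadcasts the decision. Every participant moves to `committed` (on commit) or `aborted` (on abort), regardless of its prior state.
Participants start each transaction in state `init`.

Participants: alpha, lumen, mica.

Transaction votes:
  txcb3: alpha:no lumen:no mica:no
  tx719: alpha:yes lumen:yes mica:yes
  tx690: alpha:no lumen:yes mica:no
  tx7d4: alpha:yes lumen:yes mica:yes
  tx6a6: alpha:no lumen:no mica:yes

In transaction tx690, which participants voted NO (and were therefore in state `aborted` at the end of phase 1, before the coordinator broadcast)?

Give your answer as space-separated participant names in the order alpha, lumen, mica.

Answer: alpha mica

Derivation:
Txn tx690 phase 1: alpha no -> aborted; lumen yes -> prepared; mica no -> aborted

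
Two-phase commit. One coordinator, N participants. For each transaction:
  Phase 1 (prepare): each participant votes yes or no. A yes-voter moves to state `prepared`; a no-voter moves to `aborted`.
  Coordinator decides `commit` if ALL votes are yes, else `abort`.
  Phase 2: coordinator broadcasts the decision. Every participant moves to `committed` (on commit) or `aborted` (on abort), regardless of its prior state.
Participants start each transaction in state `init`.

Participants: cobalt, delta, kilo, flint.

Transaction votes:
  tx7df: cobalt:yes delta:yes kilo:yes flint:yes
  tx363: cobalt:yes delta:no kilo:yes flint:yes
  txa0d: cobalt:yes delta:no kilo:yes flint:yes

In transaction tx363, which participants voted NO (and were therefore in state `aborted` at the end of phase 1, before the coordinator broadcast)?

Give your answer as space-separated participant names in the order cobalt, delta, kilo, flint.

Answer: delta

Derivation:
Txn tx363 phase 1: cobalt yes -> prepared; delta no -> aborted; kilo yes -> prepared; flint yes -> prepared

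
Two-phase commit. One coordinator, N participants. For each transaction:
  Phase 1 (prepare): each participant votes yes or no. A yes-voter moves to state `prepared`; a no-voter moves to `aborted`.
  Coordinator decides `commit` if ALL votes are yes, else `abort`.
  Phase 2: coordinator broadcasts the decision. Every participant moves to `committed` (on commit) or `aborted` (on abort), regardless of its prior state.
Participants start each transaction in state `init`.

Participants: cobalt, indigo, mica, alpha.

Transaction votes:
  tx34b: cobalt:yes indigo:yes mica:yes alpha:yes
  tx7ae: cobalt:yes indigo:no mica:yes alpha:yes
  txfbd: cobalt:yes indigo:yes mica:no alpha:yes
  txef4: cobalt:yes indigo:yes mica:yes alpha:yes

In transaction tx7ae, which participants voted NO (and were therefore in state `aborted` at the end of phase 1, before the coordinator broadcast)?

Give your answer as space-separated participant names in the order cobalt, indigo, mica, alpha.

Txn tx7ae phase 1: cobalt yes -> prepared; indigo no -> aborted; mica yes -> prepared; alpha yes -> prepared

Answer: indigo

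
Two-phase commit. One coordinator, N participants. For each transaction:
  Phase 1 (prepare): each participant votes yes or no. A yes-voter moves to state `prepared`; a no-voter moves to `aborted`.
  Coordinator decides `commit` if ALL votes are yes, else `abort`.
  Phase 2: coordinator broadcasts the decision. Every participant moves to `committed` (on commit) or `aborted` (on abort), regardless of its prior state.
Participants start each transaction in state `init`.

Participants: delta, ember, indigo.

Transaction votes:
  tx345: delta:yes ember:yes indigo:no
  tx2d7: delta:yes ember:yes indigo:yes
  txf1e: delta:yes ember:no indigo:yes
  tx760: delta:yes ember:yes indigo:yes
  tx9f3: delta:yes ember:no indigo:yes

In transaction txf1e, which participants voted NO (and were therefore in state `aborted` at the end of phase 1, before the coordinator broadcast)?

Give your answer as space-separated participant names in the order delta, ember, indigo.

Answer: ember

Derivation:
Txn txf1e phase 1: delta yes -> prepared; ember no -> aborted; indigo yes -> prepared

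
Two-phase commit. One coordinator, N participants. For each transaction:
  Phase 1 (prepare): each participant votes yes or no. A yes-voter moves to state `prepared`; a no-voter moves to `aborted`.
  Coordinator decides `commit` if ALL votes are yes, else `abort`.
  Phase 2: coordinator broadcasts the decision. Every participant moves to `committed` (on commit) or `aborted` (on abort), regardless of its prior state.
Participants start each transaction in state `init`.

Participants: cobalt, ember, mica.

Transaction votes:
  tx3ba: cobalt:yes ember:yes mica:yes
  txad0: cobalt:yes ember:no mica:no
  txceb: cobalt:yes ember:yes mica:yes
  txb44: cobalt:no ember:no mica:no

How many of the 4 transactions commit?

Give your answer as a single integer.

tx3ba: all yes -> commit (commits=1)
txad0: no from ember, mica -> abort (commits=1)
txceb: all yes -> commit (commits=2)
txb44: no from cobalt, ember, mica -> abort (commits=2)

Answer: 2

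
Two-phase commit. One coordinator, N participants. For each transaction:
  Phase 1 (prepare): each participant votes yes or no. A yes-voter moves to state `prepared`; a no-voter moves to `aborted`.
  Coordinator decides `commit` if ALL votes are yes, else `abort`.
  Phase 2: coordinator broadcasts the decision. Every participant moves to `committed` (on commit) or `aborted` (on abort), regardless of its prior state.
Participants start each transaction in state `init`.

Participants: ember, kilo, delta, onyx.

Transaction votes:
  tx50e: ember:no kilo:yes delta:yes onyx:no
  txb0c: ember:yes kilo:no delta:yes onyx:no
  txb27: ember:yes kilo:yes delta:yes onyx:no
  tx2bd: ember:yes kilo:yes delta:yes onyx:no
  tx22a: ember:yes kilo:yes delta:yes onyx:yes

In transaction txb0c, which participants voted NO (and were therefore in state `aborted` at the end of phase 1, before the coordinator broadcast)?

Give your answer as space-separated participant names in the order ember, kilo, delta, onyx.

Answer: kilo onyx

Derivation:
Txn txb0c phase 1: ember yes -> prepared; kilo no -> aborted; delta yes -> prepared; onyx no -> aborted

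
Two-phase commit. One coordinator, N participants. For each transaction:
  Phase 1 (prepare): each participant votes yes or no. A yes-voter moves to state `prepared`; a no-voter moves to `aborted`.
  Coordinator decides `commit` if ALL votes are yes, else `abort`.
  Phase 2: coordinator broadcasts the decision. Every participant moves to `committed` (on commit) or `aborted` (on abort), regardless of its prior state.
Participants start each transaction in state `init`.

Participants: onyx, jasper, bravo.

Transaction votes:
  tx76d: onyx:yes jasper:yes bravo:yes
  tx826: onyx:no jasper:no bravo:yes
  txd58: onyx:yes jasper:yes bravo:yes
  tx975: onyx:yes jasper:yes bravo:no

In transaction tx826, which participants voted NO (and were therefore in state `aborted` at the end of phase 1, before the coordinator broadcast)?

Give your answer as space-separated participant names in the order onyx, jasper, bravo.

Txn tx826 phase 1: onyx no -> aborted; jasper no -> aborted; bravo yes -> prepared

Answer: onyx jasper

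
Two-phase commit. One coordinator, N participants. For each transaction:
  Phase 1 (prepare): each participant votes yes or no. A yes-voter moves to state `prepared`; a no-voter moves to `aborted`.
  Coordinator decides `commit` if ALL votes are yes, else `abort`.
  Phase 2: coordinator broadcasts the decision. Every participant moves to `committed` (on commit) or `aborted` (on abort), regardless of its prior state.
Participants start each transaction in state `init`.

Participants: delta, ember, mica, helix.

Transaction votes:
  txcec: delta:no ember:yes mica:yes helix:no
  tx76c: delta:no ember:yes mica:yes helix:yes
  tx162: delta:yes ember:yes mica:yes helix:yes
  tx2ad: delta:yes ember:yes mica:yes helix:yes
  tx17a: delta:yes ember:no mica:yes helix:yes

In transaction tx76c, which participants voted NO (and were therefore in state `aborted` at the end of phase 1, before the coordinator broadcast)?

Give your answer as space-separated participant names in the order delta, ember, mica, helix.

Answer: delta

Derivation:
Txn tx76c phase 1: delta no -> aborted; ember yes -> prepared; mica yes -> prepared; helix yes -> prepared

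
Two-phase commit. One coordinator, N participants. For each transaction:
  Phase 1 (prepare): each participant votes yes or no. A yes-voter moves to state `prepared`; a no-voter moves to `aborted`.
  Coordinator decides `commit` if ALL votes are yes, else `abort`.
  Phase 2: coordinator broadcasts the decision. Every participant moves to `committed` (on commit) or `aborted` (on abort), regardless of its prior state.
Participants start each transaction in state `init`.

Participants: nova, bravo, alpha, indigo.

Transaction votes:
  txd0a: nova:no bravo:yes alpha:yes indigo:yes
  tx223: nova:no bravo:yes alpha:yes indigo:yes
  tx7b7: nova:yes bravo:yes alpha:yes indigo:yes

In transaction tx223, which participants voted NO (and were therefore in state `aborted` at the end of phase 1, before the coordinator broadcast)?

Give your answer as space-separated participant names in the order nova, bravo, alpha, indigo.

Answer: nova

Derivation:
Txn tx223 phase 1: nova no -> aborted; bravo yes -> prepared; alpha yes -> prepared; indigo yes -> prepared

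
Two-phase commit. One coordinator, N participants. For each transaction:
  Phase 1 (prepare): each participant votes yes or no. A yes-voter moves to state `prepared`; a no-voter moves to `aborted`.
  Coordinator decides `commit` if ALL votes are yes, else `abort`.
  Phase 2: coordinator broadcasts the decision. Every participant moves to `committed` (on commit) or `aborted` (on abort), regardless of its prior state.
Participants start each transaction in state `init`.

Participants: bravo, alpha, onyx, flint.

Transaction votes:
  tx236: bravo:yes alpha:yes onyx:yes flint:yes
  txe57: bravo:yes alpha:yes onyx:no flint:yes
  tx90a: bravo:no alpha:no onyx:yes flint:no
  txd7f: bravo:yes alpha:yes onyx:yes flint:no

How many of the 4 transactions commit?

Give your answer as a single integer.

tx236: all yes -> commit (commits=1)
txe57: no from onyx -> abort (commits=1)
tx90a: no from bravo, alpha, flint -> abort (commits=1)
txd7f: no from flint -> abort (commits=1)

Answer: 1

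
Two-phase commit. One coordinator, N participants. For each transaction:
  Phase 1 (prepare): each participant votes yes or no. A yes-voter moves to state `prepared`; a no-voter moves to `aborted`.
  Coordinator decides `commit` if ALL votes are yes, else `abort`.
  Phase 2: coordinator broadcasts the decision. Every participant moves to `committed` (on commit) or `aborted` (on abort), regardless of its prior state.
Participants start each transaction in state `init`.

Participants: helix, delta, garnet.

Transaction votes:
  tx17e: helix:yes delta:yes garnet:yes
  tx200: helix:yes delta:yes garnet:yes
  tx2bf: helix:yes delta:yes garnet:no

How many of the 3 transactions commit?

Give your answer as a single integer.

Answer: 2

Derivation:
tx17e: all yes -> commit (commits=1)
tx200: all yes -> commit (commits=2)
tx2bf: no from garnet -> abort (commits=2)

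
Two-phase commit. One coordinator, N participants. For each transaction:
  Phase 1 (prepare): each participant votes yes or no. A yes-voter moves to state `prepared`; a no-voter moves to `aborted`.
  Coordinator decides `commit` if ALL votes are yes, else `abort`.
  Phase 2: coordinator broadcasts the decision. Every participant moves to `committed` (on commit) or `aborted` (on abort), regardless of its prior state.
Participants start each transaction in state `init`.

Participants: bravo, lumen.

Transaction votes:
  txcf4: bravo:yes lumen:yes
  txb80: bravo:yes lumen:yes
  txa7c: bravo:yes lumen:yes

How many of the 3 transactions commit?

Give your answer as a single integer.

txcf4: all yes -> commit (commits=1)
txb80: all yes -> commit (commits=2)
txa7c: all yes -> commit (commits=3)

Answer: 3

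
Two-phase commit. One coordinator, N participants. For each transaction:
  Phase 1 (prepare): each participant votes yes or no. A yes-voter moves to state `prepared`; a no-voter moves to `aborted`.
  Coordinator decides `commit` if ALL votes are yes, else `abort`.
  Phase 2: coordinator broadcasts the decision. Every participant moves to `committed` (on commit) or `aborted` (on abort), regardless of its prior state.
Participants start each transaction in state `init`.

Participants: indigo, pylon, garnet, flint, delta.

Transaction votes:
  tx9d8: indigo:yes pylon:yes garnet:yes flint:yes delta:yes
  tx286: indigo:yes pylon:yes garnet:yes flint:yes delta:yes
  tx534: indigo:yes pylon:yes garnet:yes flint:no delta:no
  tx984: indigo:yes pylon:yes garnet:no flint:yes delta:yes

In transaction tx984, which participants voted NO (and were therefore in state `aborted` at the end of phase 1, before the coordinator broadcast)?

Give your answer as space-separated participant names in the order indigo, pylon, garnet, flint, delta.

Answer: garnet

Derivation:
Txn tx984 phase 1: indigo yes -> prepared; pylon yes -> prepared; garnet no -> aborted; flint yes -> prepared; delta yes -> prepared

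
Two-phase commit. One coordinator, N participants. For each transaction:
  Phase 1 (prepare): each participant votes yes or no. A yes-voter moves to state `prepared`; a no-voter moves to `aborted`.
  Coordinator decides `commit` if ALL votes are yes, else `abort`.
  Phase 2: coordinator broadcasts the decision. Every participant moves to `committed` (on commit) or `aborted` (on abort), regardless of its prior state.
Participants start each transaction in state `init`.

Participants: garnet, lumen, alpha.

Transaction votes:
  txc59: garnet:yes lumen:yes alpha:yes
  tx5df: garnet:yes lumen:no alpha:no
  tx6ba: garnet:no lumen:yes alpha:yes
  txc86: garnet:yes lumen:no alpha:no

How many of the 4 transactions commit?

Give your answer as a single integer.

Answer: 1

Derivation:
txc59: all yes -> commit (commits=1)
tx5df: no from lumen, alpha -> abort (commits=1)
tx6ba: no from garnet -> abort (commits=1)
txc86: no from lumen, alpha -> abort (commits=1)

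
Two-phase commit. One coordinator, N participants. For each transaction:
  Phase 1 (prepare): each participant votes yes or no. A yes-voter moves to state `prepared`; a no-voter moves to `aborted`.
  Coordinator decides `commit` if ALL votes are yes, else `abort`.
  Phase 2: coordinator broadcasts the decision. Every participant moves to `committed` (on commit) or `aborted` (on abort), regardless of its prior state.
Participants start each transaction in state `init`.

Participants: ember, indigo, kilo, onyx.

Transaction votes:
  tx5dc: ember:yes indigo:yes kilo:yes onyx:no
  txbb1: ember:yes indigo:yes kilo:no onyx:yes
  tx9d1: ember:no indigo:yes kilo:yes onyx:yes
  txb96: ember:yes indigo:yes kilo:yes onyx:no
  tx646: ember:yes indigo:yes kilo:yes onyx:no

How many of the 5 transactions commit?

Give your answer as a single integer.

Answer: 0

Derivation:
tx5dc: no from onyx -> abort (commits=0)
txbb1: no from kilo -> abort (commits=0)
tx9d1: no from ember -> abort (commits=0)
txb96: no from onyx -> abort (commits=0)
tx646: no from onyx -> abort (commits=0)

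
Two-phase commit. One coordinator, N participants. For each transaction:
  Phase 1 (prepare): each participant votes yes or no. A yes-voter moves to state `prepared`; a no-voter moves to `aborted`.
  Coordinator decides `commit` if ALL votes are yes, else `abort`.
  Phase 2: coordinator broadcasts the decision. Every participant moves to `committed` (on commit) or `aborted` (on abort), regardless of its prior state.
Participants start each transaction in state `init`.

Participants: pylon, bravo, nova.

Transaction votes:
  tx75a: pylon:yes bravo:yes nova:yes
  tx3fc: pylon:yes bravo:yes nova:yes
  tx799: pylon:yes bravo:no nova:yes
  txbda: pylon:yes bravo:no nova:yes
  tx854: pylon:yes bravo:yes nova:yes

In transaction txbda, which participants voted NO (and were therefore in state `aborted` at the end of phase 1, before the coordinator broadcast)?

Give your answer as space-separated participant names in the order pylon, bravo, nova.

Answer: bravo

Derivation:
Txn txbda phase 1: pylon yes -> prepared; bravo no -> aborted; nova yes -> prepared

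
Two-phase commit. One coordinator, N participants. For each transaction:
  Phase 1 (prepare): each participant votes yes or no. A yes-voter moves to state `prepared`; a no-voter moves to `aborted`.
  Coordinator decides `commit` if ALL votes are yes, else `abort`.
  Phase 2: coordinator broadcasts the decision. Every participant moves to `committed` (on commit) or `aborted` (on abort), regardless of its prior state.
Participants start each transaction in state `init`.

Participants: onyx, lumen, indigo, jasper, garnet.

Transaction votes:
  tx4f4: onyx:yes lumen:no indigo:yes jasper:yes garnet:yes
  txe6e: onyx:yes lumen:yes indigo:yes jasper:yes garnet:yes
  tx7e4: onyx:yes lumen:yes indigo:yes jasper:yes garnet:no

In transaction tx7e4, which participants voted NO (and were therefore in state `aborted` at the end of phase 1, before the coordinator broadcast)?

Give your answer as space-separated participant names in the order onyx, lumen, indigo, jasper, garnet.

Txn tx7e4 phase 1: onyx yes -> prepared; lumen yes -> prepared; indigo yes -> prepared; jasper yes -> prepared; garnet no -> aborted

Answer: garnet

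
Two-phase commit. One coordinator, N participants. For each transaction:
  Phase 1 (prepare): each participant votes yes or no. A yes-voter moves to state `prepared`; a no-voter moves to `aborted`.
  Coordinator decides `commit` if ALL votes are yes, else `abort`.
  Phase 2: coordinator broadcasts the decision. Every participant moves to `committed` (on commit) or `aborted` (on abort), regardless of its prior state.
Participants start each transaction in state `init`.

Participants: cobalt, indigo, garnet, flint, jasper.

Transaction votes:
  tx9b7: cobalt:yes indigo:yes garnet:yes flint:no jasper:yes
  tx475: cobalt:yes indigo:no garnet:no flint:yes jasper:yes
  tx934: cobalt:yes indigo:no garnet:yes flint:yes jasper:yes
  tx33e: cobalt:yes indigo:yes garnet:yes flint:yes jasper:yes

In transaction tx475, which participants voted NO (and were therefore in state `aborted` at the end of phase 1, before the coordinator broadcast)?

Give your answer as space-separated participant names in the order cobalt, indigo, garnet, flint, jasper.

Answer: indigo garnet

Derivation:
Txn tx475 phase 1: cobalt yes -> prepared; indigo no -> aborted; garnet no -> aborted; flint yes -> prepared; jasper yes -> prepared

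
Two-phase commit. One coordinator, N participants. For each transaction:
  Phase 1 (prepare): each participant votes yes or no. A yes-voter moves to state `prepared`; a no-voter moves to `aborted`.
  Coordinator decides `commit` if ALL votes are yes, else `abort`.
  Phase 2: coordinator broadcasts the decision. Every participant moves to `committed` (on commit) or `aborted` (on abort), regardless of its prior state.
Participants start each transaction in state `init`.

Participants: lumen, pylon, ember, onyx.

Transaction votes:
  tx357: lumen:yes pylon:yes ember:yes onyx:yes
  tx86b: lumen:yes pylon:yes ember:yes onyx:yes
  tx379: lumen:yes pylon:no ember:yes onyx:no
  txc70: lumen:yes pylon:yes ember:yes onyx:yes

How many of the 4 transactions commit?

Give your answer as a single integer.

Answer: 3

Derivation:
tx357: all yes -> commit (commits=1)
tx86b: all yes -> commit (commits=2)
tx379: no from pylon, onyx -> abort (commits=2)
txc70: all yes -> commit (commits=3)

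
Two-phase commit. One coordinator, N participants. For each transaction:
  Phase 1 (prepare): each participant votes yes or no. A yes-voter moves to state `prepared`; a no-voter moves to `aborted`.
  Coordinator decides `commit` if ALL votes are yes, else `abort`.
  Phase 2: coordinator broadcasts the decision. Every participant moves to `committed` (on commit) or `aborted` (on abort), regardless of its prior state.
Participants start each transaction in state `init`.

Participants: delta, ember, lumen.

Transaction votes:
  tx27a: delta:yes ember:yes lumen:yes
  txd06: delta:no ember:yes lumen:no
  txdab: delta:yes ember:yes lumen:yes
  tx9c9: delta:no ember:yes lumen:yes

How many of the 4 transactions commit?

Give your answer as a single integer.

Answer: 2

Derivation:
tx27a: all yes -> commit (commits=1)
txd06: no from delta, lumen -> abort (commits=1)
txdab: all yes -> commit (commits=2)
tx9c9: no from delta -> abort (commits=2)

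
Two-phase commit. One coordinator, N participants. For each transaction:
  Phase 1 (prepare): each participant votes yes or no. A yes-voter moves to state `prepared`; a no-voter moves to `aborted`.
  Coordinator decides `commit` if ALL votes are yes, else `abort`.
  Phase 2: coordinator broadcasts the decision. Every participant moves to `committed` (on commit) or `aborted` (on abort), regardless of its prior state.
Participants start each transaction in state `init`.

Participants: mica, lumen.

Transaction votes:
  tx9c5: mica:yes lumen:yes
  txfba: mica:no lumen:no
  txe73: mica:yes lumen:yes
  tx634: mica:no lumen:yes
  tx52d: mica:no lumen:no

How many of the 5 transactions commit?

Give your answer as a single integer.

Answer: 2

Derivation:
tx9c5: all yes -> commit (commits=1)
txfba: no from mica, lumen -> abort (commits=1)
txe73: all yes -> commit (commits=2)
tx634: no from mica -> abort (commits=2)
tx52d: no from mica, lumen -> abort (commits=2)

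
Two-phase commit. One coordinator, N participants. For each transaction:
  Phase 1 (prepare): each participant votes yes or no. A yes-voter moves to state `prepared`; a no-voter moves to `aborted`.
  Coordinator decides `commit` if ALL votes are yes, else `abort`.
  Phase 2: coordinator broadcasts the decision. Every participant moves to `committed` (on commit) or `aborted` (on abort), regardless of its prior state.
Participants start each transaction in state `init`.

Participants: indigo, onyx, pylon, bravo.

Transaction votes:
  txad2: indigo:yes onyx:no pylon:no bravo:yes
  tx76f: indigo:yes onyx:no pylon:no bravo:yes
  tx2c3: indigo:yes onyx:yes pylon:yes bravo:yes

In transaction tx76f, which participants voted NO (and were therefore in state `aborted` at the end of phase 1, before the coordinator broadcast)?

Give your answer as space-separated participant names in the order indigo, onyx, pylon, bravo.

Answer: onyx pylon

Derivation:
Txn tx76f phase 1: indigo yes -> prepared; onyx no -> aborted; pylon no -> aborted; bravo yes -> prepared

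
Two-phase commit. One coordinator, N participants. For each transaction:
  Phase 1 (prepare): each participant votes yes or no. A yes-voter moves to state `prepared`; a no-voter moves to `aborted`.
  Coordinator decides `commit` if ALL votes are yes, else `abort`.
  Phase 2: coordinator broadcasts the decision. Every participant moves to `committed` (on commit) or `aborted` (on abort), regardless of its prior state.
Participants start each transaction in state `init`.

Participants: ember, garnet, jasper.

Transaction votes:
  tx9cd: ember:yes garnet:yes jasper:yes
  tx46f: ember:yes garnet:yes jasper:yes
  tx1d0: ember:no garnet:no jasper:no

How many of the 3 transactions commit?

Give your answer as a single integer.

tx9cd: all yes -> commit (commits=1)
tx46f: all yes -> commit (commits=2)
tx1d0: no from ember, garnet, jasper -> abort (commits=2)

Answer: 2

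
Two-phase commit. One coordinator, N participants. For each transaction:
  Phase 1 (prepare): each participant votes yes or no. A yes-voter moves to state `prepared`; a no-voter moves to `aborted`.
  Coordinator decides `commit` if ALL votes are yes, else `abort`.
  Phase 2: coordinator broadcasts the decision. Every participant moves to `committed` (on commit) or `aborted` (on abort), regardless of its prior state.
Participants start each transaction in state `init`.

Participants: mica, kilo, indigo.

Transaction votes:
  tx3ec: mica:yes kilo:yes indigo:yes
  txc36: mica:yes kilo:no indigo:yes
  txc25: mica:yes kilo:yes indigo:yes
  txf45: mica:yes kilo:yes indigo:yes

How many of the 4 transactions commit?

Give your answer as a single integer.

Answer: 3

Derivation:
tx3ec: all yes -> commit (commits=1)
txc36: no from kilo -> abort (commits=1)
txc25: all yes -> commit (commits=2)
txf45: all yes -> commit (commits=3)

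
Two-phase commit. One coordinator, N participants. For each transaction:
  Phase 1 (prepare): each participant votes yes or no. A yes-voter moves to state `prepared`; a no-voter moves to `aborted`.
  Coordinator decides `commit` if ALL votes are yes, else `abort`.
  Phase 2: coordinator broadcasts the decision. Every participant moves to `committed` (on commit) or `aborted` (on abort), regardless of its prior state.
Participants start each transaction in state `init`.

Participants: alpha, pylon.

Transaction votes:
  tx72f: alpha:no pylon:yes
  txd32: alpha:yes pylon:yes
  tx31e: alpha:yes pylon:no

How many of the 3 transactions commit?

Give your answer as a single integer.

tx72f: no from alpha -> abort (commits=0)
txd32: all yes -> commit (commits=1)
tx31e: no from pylon -> abort (commits=1)

Answer: 1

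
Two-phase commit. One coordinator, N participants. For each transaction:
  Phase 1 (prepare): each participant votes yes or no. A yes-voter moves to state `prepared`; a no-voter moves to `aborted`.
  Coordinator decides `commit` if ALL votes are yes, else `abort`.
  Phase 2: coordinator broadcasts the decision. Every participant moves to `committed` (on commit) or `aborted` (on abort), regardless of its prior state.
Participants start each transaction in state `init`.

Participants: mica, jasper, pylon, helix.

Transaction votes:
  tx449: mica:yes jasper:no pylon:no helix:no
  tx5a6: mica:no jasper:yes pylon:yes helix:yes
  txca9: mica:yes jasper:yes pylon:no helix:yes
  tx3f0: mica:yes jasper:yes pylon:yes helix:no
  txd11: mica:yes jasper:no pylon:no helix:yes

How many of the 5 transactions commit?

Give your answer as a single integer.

tx449: no from jasper, pylon, helix -> abort (commits=0)
tx5a6: no from mica -> abort (commits=0)
txca9: no from pylon -> abort (commits=0)
tx3f0: no from helix -> abort (commits=0)
txd11: no from jasper, pylon -> abort (commits=0)

Answer: 0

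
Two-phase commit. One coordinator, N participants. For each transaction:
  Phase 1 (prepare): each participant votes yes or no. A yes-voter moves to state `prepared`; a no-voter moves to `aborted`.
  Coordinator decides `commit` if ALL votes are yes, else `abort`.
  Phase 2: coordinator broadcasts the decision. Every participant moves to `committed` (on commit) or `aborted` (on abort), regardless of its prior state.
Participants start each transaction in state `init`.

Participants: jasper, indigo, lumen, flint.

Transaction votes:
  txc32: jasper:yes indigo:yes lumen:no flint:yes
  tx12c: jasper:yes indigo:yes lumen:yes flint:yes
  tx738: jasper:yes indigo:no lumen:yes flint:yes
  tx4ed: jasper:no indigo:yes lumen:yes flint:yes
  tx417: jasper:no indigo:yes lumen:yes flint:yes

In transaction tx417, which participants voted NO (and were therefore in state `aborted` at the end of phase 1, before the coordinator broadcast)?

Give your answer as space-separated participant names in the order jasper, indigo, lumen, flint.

Txn tx417 phase 1: jasper no -> aborted; indigo yes -> prepared; lumen yes -> prepared; flint yes -> prepared

Answer: jasper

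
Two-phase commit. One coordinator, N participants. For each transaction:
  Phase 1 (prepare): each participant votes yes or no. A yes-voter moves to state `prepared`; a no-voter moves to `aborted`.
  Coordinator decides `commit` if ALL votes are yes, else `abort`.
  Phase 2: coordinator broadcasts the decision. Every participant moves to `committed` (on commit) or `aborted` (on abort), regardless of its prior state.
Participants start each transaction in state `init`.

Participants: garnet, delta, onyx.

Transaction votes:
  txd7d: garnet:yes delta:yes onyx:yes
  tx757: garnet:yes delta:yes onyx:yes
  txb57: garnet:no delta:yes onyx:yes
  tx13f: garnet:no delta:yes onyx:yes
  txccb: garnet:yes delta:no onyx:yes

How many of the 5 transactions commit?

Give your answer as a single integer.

Answer: 2

Derivation:
txd7d: all yes -> commit (commits=1)
tx757: all yes -> commit (commits=2)
txb57: no from garnet -> abort (commits=2)
tx13f: no from garnet -> abort (commits=2)
txccb: no from delta -> abort (commits=2)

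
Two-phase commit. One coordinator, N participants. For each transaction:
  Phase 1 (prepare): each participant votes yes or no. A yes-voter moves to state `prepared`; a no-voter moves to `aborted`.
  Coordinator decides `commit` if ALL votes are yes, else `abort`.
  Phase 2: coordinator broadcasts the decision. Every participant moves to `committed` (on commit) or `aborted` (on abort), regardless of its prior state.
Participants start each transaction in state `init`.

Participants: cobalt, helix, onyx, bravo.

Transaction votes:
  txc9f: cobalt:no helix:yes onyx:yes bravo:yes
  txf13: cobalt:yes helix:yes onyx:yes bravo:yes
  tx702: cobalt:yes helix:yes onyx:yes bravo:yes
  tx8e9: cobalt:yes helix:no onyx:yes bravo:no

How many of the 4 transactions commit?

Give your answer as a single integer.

Answer: 2

Derivation:
txc9f: no from cobalt -> abort (commits=0)
txf13: all yes -> commit (commits=1)
tx702: all yes -> commit (commits=2)
tx8e9: no from helix, bravo -> abort (commits=2)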